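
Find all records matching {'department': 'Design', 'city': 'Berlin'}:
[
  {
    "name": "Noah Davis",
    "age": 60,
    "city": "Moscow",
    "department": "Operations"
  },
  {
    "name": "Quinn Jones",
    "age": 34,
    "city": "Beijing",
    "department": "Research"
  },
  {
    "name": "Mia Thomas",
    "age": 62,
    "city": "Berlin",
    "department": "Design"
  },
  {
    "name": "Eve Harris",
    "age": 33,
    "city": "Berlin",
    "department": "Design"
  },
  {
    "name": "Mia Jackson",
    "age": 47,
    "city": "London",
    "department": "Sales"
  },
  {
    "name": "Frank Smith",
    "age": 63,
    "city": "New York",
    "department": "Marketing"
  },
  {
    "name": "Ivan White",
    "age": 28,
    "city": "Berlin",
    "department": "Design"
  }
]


Search criteria: {'department': 'Design', 'city': 'Berlin'}

Checking 7 records:
  Noah Davis: {department: Operations, city: Moscow}
  Quinn Jones: {department: Research, city: Beijing}
  Mia Thomas: {department: Design, city: Berlin} <-- MATCH
  Eve Harris: {department: Design, city: Berlin} <-- MATCH
  Mia Jackson: {department: Sales, city: London}
  Frank Smith: {department: Marketing, city: New York}
  Ivan White: {department: Design, city: Berlin} <-- MATCH

Matches: ["Mia Thomas", "Eve Harris", "Ivan White"]

["Mia Thomas", "Eve Harris", "Ivan White"]


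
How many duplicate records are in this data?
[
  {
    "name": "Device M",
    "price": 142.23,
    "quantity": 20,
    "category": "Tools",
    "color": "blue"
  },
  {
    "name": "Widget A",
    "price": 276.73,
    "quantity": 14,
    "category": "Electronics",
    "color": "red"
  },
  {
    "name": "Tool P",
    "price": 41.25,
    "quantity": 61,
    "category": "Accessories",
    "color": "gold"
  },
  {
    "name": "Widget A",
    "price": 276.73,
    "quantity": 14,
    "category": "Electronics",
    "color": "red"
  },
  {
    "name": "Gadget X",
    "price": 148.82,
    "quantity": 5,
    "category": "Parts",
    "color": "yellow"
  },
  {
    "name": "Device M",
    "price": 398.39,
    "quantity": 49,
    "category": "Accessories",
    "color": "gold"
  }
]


Checking 6 records for duplicates:

  Row 1: Device M ($142.23, qty 20)
  Row 2: Widget A ($276.73, qty 14)
  Row 3: Tool P ($41.25, qty 61)
  Row 4: Widget A ($276.73, qty 14) <-- DUPLICATE
  Row 5: Gadget X ($148.82, qty 5)
  Row 6: Device M ($398.39, qty 49)

Duplicates found: 1
Unique records: 5

1 duplicates, 5 unique


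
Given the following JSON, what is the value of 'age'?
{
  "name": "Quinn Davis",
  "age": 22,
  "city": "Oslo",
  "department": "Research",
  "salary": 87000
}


Looking up field 'age'
Value: 22

22


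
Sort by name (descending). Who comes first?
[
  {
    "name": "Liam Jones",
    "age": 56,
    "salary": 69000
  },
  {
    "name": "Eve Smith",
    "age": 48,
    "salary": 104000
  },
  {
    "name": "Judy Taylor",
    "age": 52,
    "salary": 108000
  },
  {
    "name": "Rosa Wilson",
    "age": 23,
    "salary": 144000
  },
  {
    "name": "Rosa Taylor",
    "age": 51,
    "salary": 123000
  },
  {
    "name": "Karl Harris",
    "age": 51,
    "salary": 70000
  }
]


Sort by: name (descending)

Sorted order:
  1. Rosa Wilson (name = Rosa Wilson)
  2. Rosa Taylor (name = Rosa Taylor)
  3. Liam Jones (name = Liam Jones)
  4. Karl Harris (name = Karl Harris)
  5. Judy Taylor (name = Judy Taylor)
  6. Eve Smith (name = Eve Smith)

First: Rosa Wilson

Rosa Wilson


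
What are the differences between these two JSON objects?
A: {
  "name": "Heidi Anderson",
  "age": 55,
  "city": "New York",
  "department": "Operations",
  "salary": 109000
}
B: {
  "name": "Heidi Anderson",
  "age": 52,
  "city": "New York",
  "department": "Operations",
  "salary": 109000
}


Comparing each field (in key order):
  name: same
  age: DIFFERENT
  city: same
  department: same
  salary: same
Differences:
  age: 55 -> 52

1 field(s) changed

1 change: age


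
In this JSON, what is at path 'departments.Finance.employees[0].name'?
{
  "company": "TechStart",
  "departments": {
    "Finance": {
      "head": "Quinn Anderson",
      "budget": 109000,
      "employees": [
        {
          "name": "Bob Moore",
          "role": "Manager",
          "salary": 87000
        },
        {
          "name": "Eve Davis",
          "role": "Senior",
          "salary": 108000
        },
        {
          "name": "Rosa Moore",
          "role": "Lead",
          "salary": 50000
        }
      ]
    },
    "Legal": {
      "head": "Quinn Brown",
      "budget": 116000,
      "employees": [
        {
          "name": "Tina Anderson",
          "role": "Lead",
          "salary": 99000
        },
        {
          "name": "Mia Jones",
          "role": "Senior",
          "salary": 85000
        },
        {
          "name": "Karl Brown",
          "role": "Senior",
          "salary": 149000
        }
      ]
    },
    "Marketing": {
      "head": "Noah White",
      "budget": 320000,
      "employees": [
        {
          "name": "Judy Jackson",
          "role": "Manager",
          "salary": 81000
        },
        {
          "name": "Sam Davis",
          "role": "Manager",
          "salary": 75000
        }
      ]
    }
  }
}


Path: departments.Finance.employees[0].name

Navigate:
  -> departments
  -> Finance
  -> employees[0].name = 'Bob Moore'

Bob Moore


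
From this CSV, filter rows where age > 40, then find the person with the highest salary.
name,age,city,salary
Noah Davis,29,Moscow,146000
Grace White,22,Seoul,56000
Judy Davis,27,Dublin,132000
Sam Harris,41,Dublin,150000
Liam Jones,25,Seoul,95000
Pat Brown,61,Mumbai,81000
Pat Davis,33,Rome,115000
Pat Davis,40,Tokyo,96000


Filter: age > 40
Sort by: salary (descending)

Filtered records (2):
  Sam Harris, age 41, salary $150000
  Pat Brown, age 61, salary $81000

Highest salary: Sam Harris ($150000)

Sam Harris


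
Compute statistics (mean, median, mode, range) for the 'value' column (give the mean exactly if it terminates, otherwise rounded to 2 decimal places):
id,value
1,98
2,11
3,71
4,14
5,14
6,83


Data: [98, 11, 71, 14, 14, 83]
Count: 6
Sum: 291
Mean: 291/6 = 48.5
Sorted: [11, 14, 14, 71, 83, 98]
Median: 42.5
Mode: 14 (2 times)
Range: 98 - 11 = 87
Min: 11, Max: 98

mean=48.5, median=42.5, mode=14, range=87


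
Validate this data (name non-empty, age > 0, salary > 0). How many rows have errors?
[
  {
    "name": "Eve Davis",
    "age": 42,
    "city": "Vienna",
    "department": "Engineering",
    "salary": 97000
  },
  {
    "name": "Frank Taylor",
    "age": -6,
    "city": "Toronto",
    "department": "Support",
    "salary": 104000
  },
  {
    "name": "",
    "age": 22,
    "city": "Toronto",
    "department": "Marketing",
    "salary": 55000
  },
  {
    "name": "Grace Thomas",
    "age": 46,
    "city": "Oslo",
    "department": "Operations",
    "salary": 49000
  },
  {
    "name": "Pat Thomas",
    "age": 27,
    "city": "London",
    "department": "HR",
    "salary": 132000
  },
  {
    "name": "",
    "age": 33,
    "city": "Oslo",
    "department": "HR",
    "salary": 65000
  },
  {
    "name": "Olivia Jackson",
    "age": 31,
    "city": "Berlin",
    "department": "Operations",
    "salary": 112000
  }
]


Validating 7 records:
Rules: name non-empty, age > 0, salary > 0

  Row 1 (Eve Davis): OK
  Row 2 (Frank Taylor): negative age: -6
  Row 3 (???): empty name
  Row 4 (Grace Thomas): OK
  Row 5 (Pat Thomas): OK
  Row 6 (???): empty name
  Row 7 (Olivia Jackson): OK

Total errors: 3

3 errors


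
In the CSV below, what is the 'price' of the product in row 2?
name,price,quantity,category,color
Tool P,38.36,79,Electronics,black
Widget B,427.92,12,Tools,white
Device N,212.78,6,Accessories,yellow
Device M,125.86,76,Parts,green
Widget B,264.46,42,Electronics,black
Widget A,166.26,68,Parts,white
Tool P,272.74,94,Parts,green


Query: Row 2 ('Widget B'), column 'price'
Value: 427.92

427.92


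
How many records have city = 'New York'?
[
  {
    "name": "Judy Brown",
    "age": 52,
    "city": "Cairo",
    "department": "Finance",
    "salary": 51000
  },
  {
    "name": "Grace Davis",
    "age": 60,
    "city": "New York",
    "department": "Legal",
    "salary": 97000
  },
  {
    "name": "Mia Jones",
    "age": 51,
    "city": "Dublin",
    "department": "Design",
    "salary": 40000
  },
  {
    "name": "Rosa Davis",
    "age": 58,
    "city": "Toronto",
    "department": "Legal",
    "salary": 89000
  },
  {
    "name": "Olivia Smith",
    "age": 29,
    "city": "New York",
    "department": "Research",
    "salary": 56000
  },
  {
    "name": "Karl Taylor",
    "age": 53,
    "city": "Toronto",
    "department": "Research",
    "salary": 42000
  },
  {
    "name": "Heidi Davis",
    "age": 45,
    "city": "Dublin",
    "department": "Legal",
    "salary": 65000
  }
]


Data: 7 records
Condition: city = 'New York'

Checking each record:
  Judy Brown: Cairo
  Grace Davis: New York MATCH
  Mia Jones: Dublin
  Rosa Davis: Toronto
  Olivia Smith: New York MATCH
  Karl Taylor: Toronto
  Heidi Davis: Dublin

Count: 2

2


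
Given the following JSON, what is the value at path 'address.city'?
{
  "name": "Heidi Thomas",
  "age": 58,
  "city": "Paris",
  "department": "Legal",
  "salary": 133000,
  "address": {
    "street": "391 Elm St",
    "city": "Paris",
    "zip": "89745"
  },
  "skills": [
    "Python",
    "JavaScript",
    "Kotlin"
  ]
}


Query: address.city
Path: address -> city
Value: Paris

Paris


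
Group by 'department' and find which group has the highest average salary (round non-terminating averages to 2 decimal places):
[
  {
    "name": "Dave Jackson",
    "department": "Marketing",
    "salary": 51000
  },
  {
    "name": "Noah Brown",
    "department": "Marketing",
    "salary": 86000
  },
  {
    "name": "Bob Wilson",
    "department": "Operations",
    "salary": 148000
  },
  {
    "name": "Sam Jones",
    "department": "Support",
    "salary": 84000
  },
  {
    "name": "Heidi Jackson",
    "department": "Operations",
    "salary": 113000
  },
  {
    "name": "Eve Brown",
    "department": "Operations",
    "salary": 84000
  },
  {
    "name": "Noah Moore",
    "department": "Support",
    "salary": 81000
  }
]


Group by: department

Groups:
  Marketing: 2 people, avg salary = 137000/2 = $68500
  Operations: 3 people, avg salary = 345000/3 = $115000
  Support: 2 people, avg salary = 165000/2 = $82500

Highest average salary: Operations ($115000)

Operations ($115000)


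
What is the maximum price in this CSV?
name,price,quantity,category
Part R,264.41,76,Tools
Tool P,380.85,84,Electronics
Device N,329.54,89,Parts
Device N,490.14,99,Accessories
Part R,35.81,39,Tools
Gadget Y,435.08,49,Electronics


Computing maximum price:
Values: [264.41, 380.85, 329.54, 490.14, 35.81, 435.08]
Max = 490.14

490.14


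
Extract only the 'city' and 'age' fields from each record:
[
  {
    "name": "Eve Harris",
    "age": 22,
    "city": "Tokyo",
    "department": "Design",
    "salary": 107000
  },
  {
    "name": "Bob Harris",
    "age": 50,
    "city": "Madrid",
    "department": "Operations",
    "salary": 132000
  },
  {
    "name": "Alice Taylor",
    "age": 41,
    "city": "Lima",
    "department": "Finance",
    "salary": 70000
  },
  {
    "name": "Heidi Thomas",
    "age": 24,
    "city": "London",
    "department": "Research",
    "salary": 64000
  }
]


Original: 4 records with fields: name, age, city, department, salary
Keep: ['city', 'age']
Drop: ['name', 'department', 'salary']
Result: 4 records, 2 fields each

[
  {
    "city": "Tokyo",
    "age": 22
  },
  {
    "city": "Madrid",
    "age": 50
  },
  {
    "city": "Lima",
    "age": 41
  },
  {
    "city": "London",
    "age": 24
  }
]


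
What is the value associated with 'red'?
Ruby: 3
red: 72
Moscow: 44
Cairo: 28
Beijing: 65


Looking up key 'red'
Value: 72

72


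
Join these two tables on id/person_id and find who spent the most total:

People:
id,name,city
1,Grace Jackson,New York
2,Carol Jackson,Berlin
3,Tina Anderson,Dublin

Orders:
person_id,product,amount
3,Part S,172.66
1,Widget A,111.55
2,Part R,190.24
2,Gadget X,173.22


Join on: people.id = orders.person_id

Joined rows:
  Tina Anderson (Dublin) bought Part S for $172.66
  Grace Jackson (New York) bought Widget A for $111.55
  Carol Jackson (Berlin) bought Part R for $190.24
  Carol Jackson (Berlin) bought Gadget X for $173.22

Total per person:
  Carol Jackson: $363.46
  Tina Anderson: $172.66
  Grace Jackson: $111.55

Top spender: Carol Jackson ($363.46)

Carol Jackson ($363.46)


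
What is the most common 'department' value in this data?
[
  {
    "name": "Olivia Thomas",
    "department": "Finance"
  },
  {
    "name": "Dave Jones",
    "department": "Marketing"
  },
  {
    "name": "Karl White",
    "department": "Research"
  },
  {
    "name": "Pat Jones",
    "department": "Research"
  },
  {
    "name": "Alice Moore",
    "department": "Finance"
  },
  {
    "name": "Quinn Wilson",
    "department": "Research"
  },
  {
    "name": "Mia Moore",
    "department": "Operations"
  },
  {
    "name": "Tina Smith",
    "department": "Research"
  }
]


Counting 'department' values across 8 records:

  Research: 4 ####
  Finance: 2 ##
  Marketing: 1 #
  Operations: 1 #

Most common: Research (4 times)

Research (4 times)


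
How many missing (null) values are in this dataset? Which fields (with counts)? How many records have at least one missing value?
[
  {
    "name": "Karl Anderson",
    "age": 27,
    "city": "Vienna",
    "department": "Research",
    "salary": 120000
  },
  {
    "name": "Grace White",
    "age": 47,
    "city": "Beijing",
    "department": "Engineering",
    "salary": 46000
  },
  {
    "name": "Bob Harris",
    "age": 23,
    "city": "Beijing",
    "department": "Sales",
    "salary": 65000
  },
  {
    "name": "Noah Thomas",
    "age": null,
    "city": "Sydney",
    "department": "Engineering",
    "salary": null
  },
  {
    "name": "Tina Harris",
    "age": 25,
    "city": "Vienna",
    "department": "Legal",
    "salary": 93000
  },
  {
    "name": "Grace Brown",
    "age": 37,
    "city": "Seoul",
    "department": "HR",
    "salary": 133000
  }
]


Checking for missing (null) values in 6 records:

  Karl Anderson: complete
  Grace White: complete
  Bob Harris: complete
  Noah Thomas: age, salary
  Tina Harris: complete
  Grace Brown: complete

Per field:
  name: 0 missing
  age: 1 missing
  city: 0 missing
  department: 0 missing
  salary: 1 missing

Total missing values: 2
Records with any missing: 1

2 missing values (age: 1, salary: 1); 1 incomplete records


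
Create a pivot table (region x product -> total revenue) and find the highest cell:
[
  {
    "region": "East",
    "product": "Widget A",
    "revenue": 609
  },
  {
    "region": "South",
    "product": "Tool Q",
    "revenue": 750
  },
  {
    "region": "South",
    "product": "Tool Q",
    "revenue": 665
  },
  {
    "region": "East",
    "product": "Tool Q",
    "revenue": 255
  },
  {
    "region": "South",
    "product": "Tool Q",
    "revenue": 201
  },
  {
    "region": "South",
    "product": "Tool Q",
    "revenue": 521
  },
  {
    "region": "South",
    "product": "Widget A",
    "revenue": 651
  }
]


Pivot: region (rows) x product (columns) -> total revenue

     Tool Q        Widget A    
East           255           609  
South         2137           651  

Highest: South / Tool Q = $2137

South / Tool Q = $2137


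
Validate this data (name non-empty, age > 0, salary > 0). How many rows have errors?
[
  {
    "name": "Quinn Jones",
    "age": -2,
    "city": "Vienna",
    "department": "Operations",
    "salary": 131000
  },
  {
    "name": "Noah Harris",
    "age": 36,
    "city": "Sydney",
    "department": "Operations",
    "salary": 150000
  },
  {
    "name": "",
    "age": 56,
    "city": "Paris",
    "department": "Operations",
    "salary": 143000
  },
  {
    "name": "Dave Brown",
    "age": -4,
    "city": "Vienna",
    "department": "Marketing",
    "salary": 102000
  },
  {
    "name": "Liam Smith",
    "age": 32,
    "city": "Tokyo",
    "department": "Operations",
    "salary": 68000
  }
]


Validating 5 records:
Rules: name non-empty, age > 0, salary > 0

  Row 1 (Quinn Jones): negative age: -2
  Row 2 (Noah Harris): OK
  Row 3 (???): empty name
  Row 4 (Dave Brown): negative age: -4
  Row 5 (Liam Smith): OK

Total errors: 3

3 errors


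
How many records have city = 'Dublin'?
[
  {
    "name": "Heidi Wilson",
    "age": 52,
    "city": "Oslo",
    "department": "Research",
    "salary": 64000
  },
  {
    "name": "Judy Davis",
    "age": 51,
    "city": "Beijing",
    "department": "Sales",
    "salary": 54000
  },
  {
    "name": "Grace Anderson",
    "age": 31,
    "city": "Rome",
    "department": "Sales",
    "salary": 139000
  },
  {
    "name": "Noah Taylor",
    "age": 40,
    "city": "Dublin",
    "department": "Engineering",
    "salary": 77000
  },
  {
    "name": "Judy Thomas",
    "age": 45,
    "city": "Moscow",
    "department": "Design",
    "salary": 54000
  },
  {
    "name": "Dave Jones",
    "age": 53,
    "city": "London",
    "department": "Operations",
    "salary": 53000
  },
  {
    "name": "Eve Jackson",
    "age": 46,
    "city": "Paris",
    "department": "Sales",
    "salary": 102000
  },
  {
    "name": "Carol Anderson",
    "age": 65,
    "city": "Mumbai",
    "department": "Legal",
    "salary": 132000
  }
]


Data: 8 records
Condition: city = 'Dublin'

Checking each record:
  Heidi Wilson: Oslo
  Judy Davis: Beijing
  Grace Anderson: Rome
  Noah Taylor: Dublin MATCH
  Judy Thomas: Moscow
  Dave Jones: London
  Eve Jackson: Paris
  Carol Anderson: Mumbai

Count: 1

1


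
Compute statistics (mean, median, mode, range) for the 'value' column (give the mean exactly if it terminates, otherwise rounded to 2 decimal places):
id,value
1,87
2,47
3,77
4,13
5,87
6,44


Data: [87, 47, 77, 13, 87, 44]
Count: 6
Sum: 355
Mean: 355/6 ≈ 59.17 (rounded to 2 decimal places)
Sorted: [13, 44, 47, 77, 87, 87]
Median: 62.0
Mode: 87 (2 times)
Range: 87 - 13 = 74
Min: 13, Max: 87

mean≈59.17, median=62.0, mode=87, range=74


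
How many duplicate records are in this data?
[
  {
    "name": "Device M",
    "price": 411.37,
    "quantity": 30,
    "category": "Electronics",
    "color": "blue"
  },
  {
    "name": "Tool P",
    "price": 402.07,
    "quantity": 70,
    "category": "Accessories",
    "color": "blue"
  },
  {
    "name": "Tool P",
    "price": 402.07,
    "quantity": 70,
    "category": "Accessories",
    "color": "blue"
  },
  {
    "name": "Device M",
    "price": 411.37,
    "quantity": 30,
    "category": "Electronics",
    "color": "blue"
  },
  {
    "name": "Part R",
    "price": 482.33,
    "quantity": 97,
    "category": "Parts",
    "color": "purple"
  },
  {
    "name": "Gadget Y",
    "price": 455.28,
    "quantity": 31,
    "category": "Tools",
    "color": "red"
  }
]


Checking 6 records for duplicates:

  Row 1: Device M ($411.37, qty 30)
  Row 2: Tool P ($402.07, qty 70)
  Row 3: Tool P ($402.07, qty 70) <-- DUPLICATE
  Row 4: Device M ($411.37, qty 30) <-- DUPLICATE
  Row 5: Part R ($482.33, qty 97)
  Row 6: Gadget Y ($455.28, qty 31)

Duplicates found: 2
Unique records: 4

2 duplicates, 4 unique


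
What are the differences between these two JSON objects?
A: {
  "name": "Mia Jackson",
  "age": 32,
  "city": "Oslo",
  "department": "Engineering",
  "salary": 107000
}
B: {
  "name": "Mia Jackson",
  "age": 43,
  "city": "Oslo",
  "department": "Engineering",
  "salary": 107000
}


Comparing each field (in key order):
  name: same
  age: DIFFERENT
  city: same
  department: same
  salary: same
Differences:
  age: 32 -> 43

1 field(s) changed

1 change: age


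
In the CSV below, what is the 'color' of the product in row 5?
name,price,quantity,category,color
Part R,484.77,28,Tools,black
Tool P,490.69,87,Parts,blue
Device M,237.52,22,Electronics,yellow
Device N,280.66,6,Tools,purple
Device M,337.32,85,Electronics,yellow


Query: Row 5 ('Device M'), column 'color'
Value: yellow

yellow


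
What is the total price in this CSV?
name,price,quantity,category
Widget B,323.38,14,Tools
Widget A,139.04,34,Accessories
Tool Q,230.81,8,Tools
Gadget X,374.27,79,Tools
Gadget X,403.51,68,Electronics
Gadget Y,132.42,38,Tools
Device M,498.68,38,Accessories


Computing total price:
Values: [323.38, 139.04, 230.81, 374.27, 403.51, 132.42, 498.68]
Sum = 2102.11

2102.11


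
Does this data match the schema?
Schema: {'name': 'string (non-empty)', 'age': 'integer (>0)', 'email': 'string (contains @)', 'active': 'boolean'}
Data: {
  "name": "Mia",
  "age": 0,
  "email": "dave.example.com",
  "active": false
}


Validating each field against schema:
  name: OK (non-empty string)
  age: FAIL (0 is not > 0)
  email: FAIL ("dave.example.com" does not contain @)
  active: OK (boolean)

Result: INVALID (2 errors: age, email)

INVALID (2 errors: age, email)


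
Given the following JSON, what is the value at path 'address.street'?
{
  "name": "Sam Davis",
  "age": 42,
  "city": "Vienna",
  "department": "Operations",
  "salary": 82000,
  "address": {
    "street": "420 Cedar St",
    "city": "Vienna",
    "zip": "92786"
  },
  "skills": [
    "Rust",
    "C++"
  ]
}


Query: address.street
Path: address -> street
Value: 420 Cedar St

420 Cedar St


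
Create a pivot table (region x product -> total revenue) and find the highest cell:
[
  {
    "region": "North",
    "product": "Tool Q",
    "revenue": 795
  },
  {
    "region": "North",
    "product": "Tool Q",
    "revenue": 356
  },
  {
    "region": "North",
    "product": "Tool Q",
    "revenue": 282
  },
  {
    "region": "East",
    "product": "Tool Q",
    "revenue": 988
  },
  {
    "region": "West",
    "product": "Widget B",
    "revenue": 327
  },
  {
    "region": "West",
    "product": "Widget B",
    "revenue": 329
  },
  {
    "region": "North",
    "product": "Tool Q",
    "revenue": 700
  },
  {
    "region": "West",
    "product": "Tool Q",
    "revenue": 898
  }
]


Pivot: region (rows) x product (columns) -> total revenue

     Tool Q        Widget B    
East           988             0  
North         2133             0  
West           898           656  

Highest: North / Tool Q = $2133

North / Tool Q = $2133


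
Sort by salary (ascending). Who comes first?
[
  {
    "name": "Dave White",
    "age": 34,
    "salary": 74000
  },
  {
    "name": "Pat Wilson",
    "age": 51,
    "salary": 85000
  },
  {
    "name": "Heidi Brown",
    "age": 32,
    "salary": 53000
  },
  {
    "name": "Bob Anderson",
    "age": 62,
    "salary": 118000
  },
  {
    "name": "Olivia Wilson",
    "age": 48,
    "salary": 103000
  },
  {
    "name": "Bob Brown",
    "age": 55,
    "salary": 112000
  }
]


Sort by: salary (ascending)

Sorted order:
  1. Heidi Brown (salary = 53000)
  2. Dave White (salary = 74000)
  3. Pat Wilson (salary = 85000)
  4. Olivia Wilson (salary = 103000)
  5. Bob Brown (salary = 112000)
  6. Bob Anderson (salary = 118000)

First: Heidi Brown

Heidi Brown


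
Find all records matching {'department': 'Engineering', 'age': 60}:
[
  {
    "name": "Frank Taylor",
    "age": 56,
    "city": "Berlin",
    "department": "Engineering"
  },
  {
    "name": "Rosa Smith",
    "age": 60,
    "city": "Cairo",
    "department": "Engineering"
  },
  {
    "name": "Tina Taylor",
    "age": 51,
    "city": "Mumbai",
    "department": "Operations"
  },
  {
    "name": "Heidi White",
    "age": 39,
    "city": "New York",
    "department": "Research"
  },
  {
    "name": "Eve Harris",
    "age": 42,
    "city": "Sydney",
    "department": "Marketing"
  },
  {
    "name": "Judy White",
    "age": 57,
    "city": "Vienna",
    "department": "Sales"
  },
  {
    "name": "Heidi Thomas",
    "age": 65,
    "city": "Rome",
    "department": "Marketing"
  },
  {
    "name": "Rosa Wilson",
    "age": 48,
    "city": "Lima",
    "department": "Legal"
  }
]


Search criteria: {'department': 'Engineering', 'age': 60}

Checking 8 records:
  Frank Taylor: {department: Engineering, age: 56}
  Rosa Smith: {department: Engineering, age: 60} <-- MATCH
  Tina Taylor: {department: Operations, age: 51}
  Heidi White: {department: Research, age: 39}
  Eve Harris: {department: Marketing, age: 42}
  Judy White: {department: Sales, age: 57}
  Heidi Thomas: {department: Marketing, age: 65}
  Rosa Wilson: {department: Legal, age: 48}

Matches: ["Rosa Smith"]

["Rosa Smith"]


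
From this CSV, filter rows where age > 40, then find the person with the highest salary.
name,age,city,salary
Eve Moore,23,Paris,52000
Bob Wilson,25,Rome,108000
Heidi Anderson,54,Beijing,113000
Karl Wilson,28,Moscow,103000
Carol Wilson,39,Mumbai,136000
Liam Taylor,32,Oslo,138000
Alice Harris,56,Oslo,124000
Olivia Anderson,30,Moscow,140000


Filter: age > 40
Sort by: salary (descending)

Filtered records (2):
  Alice Harris, age 56, salary $124000
  Heidi Anderson, age 54, salary $113000

Highest salary: Alice Harris ($124000)

Alice Harris


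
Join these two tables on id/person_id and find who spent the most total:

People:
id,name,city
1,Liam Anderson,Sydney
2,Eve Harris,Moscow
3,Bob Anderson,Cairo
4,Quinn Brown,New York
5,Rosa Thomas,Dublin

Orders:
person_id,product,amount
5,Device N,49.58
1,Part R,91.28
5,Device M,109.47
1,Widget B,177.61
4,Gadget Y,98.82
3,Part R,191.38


Join on: people.id = orders.person_id

Joined rows:
  Rosa Thomas (Dublin) bought Device N for $49.58
  Liam Anderson (Sydney) bought Part R for $91.28
  Rosa Thomas (Dublin) bought Device M for $109.47
  Liam Anderson (Sydney) bought Widget B for $177.61
  Quinn Brown (New York) bought Gadget Y for $98.82
  Bob Anderson (Cairo) bought Part R for $191.38

Total per person:
  Liam Anderson: $268.89
  Bob Anderson: $191.38
  Rosa Thomas: $159.05
  Quinn Brown: $98.82

Top spender: Liam Anderson ($268.89)

Liam Anderson ($268.89)


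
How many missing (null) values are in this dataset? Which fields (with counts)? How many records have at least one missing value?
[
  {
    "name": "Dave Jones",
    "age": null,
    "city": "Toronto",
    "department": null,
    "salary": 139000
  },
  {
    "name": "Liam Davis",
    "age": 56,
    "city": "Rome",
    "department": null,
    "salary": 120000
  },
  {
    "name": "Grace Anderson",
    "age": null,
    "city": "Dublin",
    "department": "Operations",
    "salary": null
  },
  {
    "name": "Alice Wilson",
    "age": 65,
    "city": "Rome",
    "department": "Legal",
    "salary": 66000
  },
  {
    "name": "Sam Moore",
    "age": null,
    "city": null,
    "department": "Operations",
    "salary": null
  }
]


Checking for missing (null) values in 5 records:

  Dave Jones: age, department
  Liam Davis: department
  Grace Anderson: age, salary
  Alice Wilson: complete
  Sam Moore: age, city, salary

Per field:
  name: 0 missing
  age: 3 missing
  city: 1 missing
  department: 2 missing
  salary: 2 missing

Total missing values: 8
Records with any missing: 4

8 missing values (age: 3, city: 1, department: 2, salary: 2); 4 incomplete records


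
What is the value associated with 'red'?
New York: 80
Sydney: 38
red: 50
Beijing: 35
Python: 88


Looking up key 'red'
Value: 50

50


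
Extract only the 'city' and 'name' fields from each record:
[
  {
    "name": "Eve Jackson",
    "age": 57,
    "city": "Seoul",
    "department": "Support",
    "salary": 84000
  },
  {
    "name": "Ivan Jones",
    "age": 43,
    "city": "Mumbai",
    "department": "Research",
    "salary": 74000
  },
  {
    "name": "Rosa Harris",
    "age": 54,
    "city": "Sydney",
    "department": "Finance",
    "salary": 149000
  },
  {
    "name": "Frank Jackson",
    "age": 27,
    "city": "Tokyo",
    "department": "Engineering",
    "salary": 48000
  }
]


Original: 4 records with fields: name, age, city, department, salary
Keep: ['city', 'name']
Drop: ['age', 'department', 'salary']
Result: 4 records, 2 fields each

[
  {
    "city": "Seoul",
    "name": "Eve Jackson"
  },
  {
    "city": "Mumbai",
    "name": "Ivan Jones"
  },
  {
    "city": "Sydney",
    "name": "Rosa Harris"
  },
  {
    "city": "Tokyo",
    "name": "Frank Jackson"
  }
]


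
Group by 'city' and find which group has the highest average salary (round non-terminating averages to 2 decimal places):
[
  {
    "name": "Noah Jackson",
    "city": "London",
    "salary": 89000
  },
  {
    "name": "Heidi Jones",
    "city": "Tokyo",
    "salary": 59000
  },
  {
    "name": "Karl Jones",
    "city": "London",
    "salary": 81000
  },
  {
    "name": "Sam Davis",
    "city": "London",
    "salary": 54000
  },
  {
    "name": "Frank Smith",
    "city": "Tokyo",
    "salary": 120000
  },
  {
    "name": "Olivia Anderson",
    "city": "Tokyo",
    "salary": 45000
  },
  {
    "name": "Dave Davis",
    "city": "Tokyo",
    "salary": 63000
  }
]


Group by: city

Groups:
  London: 3 people, avg salary = 224000/3 ≈ $74666.67
  Tokyo: 4 people, avg salary = 287000/4 = $71750

Highest average salary: London (≈$74666.67)

London (≈$74666.67)


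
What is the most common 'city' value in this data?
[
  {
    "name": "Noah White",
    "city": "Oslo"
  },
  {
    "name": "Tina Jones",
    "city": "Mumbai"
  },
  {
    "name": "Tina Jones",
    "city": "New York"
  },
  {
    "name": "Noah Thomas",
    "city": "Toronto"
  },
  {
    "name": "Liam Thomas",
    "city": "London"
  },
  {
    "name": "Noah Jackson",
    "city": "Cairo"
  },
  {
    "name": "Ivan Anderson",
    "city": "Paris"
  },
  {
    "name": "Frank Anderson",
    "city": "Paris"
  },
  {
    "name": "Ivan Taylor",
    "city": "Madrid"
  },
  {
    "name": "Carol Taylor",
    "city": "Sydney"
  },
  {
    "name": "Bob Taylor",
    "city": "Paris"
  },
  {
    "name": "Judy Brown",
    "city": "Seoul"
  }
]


Counting 'city' values across 12 records:

  Paris: 3 ###
  Oslo: 1 #
  Mumbai: 1 #
  New York: 1 #
  Toronto: 1 #
  London: 1 #
  Cairo: 1 #
  Madrid: 1 #
  Sydney: 1 #
  Seoul: 1 #

Most common: Paris (3 times)

Paris (3 times)


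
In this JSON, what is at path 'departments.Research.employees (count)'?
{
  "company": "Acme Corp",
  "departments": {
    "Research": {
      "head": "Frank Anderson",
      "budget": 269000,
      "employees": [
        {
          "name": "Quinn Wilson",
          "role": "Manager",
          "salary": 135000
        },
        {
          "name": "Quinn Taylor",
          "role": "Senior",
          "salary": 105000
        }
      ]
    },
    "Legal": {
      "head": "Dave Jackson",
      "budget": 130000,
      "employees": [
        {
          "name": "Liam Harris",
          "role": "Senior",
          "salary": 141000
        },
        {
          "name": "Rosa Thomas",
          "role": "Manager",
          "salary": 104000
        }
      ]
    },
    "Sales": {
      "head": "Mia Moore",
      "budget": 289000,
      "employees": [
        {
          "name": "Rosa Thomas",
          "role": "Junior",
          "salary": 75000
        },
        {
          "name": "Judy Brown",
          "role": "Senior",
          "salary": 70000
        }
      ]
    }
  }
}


Path: departments.Research.employees (count)

Navigate:
  -> departments
  -> Research
  -> employees (array, length 2)

2


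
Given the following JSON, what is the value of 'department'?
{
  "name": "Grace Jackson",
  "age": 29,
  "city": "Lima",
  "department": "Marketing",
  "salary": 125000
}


Looking up field 'department'
Value: Marketing

Marketing


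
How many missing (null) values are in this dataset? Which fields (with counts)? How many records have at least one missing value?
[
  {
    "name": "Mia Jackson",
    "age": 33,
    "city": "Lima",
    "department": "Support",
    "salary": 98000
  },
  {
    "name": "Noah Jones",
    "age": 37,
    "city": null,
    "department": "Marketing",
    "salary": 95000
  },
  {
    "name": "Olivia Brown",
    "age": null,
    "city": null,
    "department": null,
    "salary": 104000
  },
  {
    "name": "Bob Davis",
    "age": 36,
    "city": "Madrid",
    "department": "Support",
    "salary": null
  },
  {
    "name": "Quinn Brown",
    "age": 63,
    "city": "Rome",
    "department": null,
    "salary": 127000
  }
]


Checking for missing (null) values in 5 records:

  Mia Jackson: complete
  Noah Jones: city
  Olivia Brown: age, city, department
  Bob Davis: salary
  Quinn Brown: department

Per field:
  name: 0 missing
  age: 1 missing
  city: 2 missing
  department: 2 missing
  salary: 1 missing

Total missing values: 6
Records with any missing: 4

6 missing values (age: 1, city: 2, department: 2, salary: 1); 4 incomplete records


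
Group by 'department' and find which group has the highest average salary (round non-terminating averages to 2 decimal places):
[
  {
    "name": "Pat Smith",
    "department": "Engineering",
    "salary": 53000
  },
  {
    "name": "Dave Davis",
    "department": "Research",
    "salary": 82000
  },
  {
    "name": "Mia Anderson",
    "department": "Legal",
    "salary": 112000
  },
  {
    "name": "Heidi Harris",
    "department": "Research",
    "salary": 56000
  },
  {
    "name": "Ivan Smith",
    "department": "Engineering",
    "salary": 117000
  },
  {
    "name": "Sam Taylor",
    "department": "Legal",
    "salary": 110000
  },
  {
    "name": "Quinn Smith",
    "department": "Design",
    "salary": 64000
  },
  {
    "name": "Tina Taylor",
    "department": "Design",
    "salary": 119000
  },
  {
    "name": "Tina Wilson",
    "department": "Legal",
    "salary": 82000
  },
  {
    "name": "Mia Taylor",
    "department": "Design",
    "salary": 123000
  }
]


Group by: department

Groups:
  Design: 3 people, avg salary = 306000/3 = $102000
  Engineering: 2 people, avg salary = 170000/2 = $85000
  Legal: 3 people, avg salary = 304000/3 ≈ $101333.33
  Research: 2 people, avg salary = 138000/2 = $69000

Highest average salary: Design ($102000)

Design ($102000)


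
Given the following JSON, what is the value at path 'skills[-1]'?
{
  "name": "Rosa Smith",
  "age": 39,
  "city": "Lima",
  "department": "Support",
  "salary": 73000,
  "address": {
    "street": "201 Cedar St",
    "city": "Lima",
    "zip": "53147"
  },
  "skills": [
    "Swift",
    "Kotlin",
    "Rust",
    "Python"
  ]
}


Query: skills[-1]
Path: skills -> last element
Value: Python

Python


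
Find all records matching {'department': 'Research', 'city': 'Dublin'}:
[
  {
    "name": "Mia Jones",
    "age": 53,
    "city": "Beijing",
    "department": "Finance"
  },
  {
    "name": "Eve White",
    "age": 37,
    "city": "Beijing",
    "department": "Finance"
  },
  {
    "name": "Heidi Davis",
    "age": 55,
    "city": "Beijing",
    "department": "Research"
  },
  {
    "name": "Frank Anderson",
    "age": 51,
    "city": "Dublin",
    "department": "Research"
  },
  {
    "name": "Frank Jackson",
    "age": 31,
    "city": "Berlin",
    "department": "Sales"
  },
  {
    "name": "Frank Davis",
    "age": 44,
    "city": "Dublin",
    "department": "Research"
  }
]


Search criteria: {'department': 'Research', 'city': 'Dublin'}

Checking 6 records:
  Mia Jones: {department: Finance, city: Beijing}
  Eve White: {department: Finance, city: Beijing}
  Heidi Davis: {department: Research, city: Beijing}
  Frank Anderson: {department: Research, city: Dublin} <-- MATCH
  Frank Jackson: {department: Sales, city: Berlin}
  Frank Davis: {department: Research, city: Dublin} <-- MATCH

Matches: ["Frank Anderson", "Frank Davis"]

["Frank Anderson", "Frank Davis"]


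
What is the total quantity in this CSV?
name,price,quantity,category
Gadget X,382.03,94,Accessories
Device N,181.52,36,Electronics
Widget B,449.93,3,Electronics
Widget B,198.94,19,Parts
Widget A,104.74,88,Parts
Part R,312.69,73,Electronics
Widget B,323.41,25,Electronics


Computing total quantity:
Values: [94, 36, 3, 19, 88, 73, 25]
Sum = 338

338


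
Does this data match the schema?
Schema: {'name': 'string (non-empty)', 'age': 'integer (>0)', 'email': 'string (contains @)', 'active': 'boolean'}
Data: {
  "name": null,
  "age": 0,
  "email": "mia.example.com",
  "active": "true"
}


Validating each field against schema:
  name: FAIL (null is not a string)
  age: FAIL (0 is not > 0)
  email: FAIL ("mia.example.com" does not contain @)
  active: FAIL ("true" is not a boolean)

Result: INVALID (4 errors: name, age, email, active)

INVALID (4 errors: name, age, email, active)


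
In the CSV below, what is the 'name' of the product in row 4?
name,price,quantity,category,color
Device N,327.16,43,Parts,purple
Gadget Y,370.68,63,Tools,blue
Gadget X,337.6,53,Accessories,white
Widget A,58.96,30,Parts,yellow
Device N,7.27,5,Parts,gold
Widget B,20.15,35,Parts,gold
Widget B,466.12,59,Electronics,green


Query: Row 4 ('Widget A'), column 'name'
Value: Widget A

Widget A


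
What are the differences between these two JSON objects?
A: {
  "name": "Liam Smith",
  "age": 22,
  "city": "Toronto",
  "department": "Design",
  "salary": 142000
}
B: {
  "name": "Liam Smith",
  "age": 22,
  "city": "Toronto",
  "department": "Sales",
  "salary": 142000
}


Comparing each field (in key order):
  name: same
  age: same
  city: same
  department: DIFFERENT
  salary: same
Differences:
  department: Design -> Sales

1 field(s) changed

1 change: department


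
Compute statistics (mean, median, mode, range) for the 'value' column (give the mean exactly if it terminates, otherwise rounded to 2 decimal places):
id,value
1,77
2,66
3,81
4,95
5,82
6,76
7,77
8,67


Data: [77, 66, 81, 95, 82, 76, 77, 67]
Count: 8
Sum: 621
Mean: 621/8 = 77.625
Sorted: [66, 67, 76, 77, 77, 81, 82, 95]
Median: 77.0
Mode: 77 (2 times)
Range: 95 - 66 = 29
Min: 66, Max: 95

mean=77.625, median=77.0, mode=77, range=29


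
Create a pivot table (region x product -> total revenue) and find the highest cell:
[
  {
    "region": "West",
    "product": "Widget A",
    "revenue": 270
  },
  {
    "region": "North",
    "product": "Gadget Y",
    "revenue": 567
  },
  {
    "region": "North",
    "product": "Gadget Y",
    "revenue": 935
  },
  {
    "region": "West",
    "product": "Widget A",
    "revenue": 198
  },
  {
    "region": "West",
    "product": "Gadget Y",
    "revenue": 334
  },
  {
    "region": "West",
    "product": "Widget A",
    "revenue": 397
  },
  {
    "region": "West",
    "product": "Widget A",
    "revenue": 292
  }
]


Pivot: region (rows) x product (columns) -> total revenue

     Gadget Y      Widget A    
North         1502             0  
West           334          1157  

Highest: North / Gadget Y = $1502

North / Gadget Y = $1502


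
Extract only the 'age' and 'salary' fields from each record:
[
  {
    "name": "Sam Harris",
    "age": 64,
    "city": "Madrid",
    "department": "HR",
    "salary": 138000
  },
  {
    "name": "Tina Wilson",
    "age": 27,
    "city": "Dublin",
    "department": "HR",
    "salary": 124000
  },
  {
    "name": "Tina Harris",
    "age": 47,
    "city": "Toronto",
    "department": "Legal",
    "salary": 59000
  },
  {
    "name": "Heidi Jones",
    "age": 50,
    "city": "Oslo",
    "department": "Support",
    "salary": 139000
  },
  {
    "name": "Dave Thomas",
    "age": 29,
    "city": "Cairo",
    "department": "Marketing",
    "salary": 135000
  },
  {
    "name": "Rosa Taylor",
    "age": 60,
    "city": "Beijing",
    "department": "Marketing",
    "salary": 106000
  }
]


Original: 6 records with fields: name, age, city, department, salary
Keep: ['age', 'salary']
Drop: ['name', 'city', 'department']
Result: 6 records, 2 fields each

[
  {
    "age": 64,
    "salary": 138000
  },
  {
    "age": 27,
    "salary": 124000
  },
  {
    "age": 47,
    "salary": 59000
  },
  {
    "age": 50,
    "salary": 139000
  },
  {
    "age": 29,
    "salary": 135000
  },
  {
    "age": 60,
    "salary": 106000
  }
]


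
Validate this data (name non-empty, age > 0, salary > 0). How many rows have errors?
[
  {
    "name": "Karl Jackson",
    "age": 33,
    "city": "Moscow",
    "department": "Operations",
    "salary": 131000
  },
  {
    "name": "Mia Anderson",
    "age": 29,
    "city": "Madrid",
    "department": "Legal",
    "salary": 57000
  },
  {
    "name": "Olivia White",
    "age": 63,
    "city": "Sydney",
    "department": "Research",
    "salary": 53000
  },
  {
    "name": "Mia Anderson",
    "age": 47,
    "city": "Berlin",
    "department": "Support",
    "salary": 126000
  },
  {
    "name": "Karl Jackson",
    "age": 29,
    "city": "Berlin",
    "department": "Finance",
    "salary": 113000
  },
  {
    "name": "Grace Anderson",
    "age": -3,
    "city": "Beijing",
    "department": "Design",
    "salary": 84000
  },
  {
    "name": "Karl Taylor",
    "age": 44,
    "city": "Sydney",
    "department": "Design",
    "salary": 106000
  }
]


Validating 7 records:
Rules: name non-empty, age > 0, salary > 0

  Row 1 (Karl Jackson): OK
  Row 2 (Mia Anderson): OK
  Row 3 (Olivia White): OK
  Row 4 (Mia Anderson): OK
  Row 5 (Karl Jackson): OK
  Row 6 (Grace Anderson): negative age: -3
  Row 7 (Karl Taylor): OK

Total errors: 1

1 errors
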